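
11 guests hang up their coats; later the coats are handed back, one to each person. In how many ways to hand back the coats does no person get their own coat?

14684570

Use !n = n·!(n-1) + (-1)^n.
!11 = 11·1334961 - 1 = 14684570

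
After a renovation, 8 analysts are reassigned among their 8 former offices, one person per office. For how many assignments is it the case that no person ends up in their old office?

!8 is the nearest integer to 8!/e.
8! = 40320, and 40320/e ≈ 14832.90, so !8 = 14833.

14833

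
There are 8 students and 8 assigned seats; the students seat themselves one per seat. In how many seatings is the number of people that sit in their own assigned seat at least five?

141

# with exactly i fixed is C(8,i)·!(8-i); sum over i=5..8:
  i=5: C(8,5)·!3 = 56·2 = 112
  i=6: C(8,6)·!2 = 28·1 = 28
  i=7: C(8,7)·!1 = 8·0 = 0
  i=8: C(8,8)·!0 = 1·1 = 1
Total = 141.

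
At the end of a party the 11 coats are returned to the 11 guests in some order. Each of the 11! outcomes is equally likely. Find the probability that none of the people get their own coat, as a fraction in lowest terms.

Favorable outcomes: !11 = 14684570.
Total outcomes: 11! = 39916800.
Probability = 14684570/39916800 = 1468457/3991680.

1468457/3991680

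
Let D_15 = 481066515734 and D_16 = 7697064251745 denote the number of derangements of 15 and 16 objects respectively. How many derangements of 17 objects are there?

D_17 = (17-1)·(D_16 + D_15) = 16·(7697064251745 + 481066515734) = 16·8178130767479 = 130850092279664.

130850092279664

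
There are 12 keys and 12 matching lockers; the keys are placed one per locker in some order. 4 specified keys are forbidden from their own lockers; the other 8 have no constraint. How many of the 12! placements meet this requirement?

339696000

Let A_j be the event that the j-th constrained one is fixed. By inclusion-exclusion over the 4 events:
Σ_{j=0}^{4} (-1)^j C(4,j)(12-j)!
= C(4,0)·12! - C(4,1)·11! + C(4,2)·10! - C(4,3)·9! + C(4,4)·8!
= 479001600 - 159667200 + 21772800 - 1451520 + 40320
= 339696000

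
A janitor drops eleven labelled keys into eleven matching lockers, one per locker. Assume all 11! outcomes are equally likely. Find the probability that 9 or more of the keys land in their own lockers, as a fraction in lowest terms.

1/712800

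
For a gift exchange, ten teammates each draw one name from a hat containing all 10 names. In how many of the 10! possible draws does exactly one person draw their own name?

1334960

Choose which one of the 10 is fixed: C(10,1) = 10.
The other 9 form a derangement: !9 = 133496.
Total: 10 × 133496 = 1334960.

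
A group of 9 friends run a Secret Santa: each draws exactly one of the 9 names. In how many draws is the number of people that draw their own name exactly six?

Pick the 6 fixed positions: C(9,6) = 84 ways.
The other 3 form a derangement: !3 = 2.
Total: 84 × 2 = 168.

168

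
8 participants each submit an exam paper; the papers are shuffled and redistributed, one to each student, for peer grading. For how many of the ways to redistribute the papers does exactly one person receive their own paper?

14832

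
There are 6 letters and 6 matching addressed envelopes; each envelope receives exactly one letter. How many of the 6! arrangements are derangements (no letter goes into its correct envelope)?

265

!6 is the nearest integer to 6!/e.
6! = 720, and 720/e ≈ 264.87, so !6 = 265.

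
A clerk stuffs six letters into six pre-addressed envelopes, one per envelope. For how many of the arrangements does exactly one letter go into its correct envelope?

Pick the single fixed position: C(6,1) = 6 ways.
The remaining 5 must be deranged: !5 = 44.
Total: 6 × 44 = 264.

264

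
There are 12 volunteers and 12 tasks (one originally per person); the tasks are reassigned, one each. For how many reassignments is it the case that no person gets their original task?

176214841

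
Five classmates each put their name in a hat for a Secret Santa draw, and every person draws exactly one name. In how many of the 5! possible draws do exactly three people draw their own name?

10

Choose which 3 of the 5 are fixed: C(5,3) = 10.
The remaining 2 must be deranged: !2 = 1.
Total: 10 × 1 = 10.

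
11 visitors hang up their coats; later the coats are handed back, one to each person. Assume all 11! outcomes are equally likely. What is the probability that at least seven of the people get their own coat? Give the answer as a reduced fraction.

Favorable outcomes: Σ_{i≥7} C(11,i)·!(11-i) = 330·9 + 165·2 + 55·1 + 11·0 + 1·1 = 3356.
Total outcomes: 11! = 39916800.
Probability = 3356/39916800 = 839/9979200.

839/9979200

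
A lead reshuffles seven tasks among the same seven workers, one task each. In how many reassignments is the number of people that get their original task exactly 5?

Pick the 5 fixed positions: C(7,5) = 21 ways.
The other 2 form a derangement: !2 = 1.
Total: 21 × 1 = 21.

21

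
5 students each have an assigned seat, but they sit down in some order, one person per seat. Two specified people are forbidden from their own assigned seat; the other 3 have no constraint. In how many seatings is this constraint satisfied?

Inclusion-exclusion on the 2 forbidden self-matches:
Σ_{j=0}^{2} (-1)^j C(2,j)(5-j)!
= C(2,0)·5! - C(2,1)·4! + C(2,2)·3!
= 120 - 48 + 6
= 78

78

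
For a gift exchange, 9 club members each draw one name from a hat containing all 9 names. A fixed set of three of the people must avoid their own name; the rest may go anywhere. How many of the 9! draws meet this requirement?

Let A_j be the event that the j-th constrained one is fixed. By inclusion-exclusion over the 3 events:
Σ_{j=0}^{3} (-1)^j C(3,j)(9-j)!
= C(3,0)·9! - C(3,1)·8! + C(3,2)·7! - C(3,3)·6!
= 362880 - 120960 + 15120 - 720
= 256320

256320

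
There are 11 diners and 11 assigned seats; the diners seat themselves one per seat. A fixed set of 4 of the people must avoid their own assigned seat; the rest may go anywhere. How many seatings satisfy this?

Let A_j be the event that the j-th constrained one is fixed. By inclusion-exclusion over the 4 events:
Σ_{j=0}^{4} (-1)^j C(4,j)(11-j)!
= C(4,0)·11! - C(4,1)·10! + C(4,2)·9! - C(4,3)·8! + C(4,4)·7!
= 39916800 - 14515200 + 2177280 - 161280 + 5040
= 27422640

27422640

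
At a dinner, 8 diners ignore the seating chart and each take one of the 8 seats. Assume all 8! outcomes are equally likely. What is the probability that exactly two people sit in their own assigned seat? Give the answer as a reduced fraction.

Favorable outcomes: C(8,2)·!6 = 28·265 = 7420.
Total outcomes: 8! = 40320.
Probability = 7420/40320 = 53/288.

53/288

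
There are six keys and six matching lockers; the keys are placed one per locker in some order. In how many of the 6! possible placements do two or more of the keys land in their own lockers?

191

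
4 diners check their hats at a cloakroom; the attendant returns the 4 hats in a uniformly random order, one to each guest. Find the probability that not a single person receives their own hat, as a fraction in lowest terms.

3/8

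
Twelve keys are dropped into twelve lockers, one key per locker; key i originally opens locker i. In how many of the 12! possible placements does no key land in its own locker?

176214841

Use !n = (n-1)(!(n-1) + !(n-2)).
!12 = 11·(14684570 + 1334961) = 11·16019531 = 176214841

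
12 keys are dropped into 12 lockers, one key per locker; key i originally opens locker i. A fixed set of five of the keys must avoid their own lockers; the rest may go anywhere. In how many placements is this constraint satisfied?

Let A_j be the event that the j-th constrained one is fixed. By inclusion-exclusion over the 5 events:
Σ_{j=0}^{5} (-1)^j C(5,j)(12-j)!
= C(5,0)·12! - C(5,1)·11! + C(5,2)·10! - C(5,3)·9! + C(5,4)·8! - C(5,5)·7!
= 479001600 - 199584000 + 36288000 - 3628800 + 201600 - 5040
= 312273360

312273360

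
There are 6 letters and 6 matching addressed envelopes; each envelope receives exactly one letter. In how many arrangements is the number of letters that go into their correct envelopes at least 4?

# with exactly i fixed is C(6,i)·!(6-i); sum over i=4..6:
  i=4: C(6,4)·!2 = 15·1 = 15
  i=5: C(6,5)·!1 = 6·0 = 0
  i=6: C(6,6)·!0 = 1·1 = 1
Total = 16.

16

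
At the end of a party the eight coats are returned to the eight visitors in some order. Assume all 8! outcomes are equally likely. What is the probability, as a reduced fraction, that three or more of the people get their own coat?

Favorable outcomes: Σ_{i≥3} C(8,i)·!(8-i) = 56·44 + 70·9 + 56·2 + 28·1 + 8·0 + 1·1 = 3235.
Total outcomes: 8! = 40320.
Probability = 3235/40320 = 647/8064.

647/8064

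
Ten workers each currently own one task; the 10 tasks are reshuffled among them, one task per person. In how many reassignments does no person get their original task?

1334961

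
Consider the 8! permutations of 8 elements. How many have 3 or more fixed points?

Sum C(8,i)·!(8-i) for i = 3..8:
  i=3: C(8,3)·!5 = 56·44 = 2464
  i=4: C(8,4)·!4 = 70·9 = 630
  i=5: C(8,5)·!3 = 56·2 = 112
  i=6: C(8,6)·!2 = 28·1 = 28
  i=7: C(8,7)·!1 = 8·0 = 0
  i=8: C(8,8)·!0 = 1·1 = 1
Total = 3235.

3235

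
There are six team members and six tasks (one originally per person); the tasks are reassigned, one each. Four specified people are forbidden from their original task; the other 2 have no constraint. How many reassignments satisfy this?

362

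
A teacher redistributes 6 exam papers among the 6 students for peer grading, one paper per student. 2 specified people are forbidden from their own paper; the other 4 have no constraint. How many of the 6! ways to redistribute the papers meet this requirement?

504

Inclusion-exclusion on the 2 forbidden self-matches:
Σ_{j=0}^{2} (-1)^j C(2,j)(6-j)!
= C(2,0)·6! - C(2,1)·5! + C(2,2)·4!
= 720 - 240 + 24
= 504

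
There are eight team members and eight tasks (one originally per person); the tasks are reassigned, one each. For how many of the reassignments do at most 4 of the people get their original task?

40179

# with exactly i fixed is C(8,i)·!(8-i); sum over i=0..4:
  i=0: C(8,0)·!8 = 1·14833 = 14833
  i=1: C(8,1)·!7 = 8·1854 = 14832
  i=2: C(8,2)·!6 = 28·265 = 7420
  i=3: C(8,3)·!5 = 56·44 = 2464
  i=4: C(8,4)·!4 = 70·9 = 630
Total = 40179.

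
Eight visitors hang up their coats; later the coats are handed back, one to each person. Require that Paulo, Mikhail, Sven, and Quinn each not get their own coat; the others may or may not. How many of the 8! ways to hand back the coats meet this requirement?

24024

Inclusion-exclusion on the 4 forbidden self-matches:
Σ_{j=0}^{4} (-1)^j C(4,j)(8-j)!
= C(4,0)·8! - C(4,1)·7! + C(4,2)·6! - C(4,3)·5! + C(4,4)·4!
= 40320 - 20160 + 4320 - 480 + 24
= 24024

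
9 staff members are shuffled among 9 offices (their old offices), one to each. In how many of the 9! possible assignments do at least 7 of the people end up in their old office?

37

Sum C(9,i)·!(9-i) for i = 7..9:
  i=7: C(9,7)·!2 = 36·1 = 36
  i=8: C(9,8)·!1 = 9·0 = 0
  i=9: C(9,9)·!0 = 1·1 = 1
Total = 37.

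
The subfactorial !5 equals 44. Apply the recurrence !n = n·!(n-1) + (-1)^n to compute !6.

265

!6 = 6·44 + 1 = 265.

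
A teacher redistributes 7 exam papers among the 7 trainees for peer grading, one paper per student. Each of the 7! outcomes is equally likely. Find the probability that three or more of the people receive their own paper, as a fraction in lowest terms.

407/5040

Favorable outcomes: Σ_{i≥3} C(7,i)·!(7-i) = 35·9 + 35·2 + 21·1 + 7·0 + 1·1 = 407.
Total outcomes: 7! = 5040.
Probability = 407/5040 = 407/5040.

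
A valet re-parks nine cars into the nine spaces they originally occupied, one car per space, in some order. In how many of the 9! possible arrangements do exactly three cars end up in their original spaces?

22260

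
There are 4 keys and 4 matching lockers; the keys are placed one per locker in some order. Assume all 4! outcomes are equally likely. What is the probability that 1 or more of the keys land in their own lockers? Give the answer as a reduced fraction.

5/8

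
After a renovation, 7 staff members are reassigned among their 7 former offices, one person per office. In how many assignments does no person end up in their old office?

1854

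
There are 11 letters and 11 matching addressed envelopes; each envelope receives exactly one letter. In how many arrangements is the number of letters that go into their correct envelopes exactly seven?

Choose which 7 of the 11 are fixed: C(11,7) = 330.
The other 4 form a derangement: !4 = 9.
Total: 330 × 9 = 2970.

2970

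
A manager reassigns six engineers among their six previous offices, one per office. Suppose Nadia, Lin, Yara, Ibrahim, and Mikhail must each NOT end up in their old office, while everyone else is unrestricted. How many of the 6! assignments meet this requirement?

309

Let A_j be the event that the j-th constrained one is fixed. By inclusion-exclusion over the 5 events:
Σ_{j=0}^{5} (-1)^j C(5,j)(6-j)!
= C(5,0)·6! - C(5,1)·5! + C(5,2)·4! - C(5,3)·3! + C(5,4)·2! - C(5,5)·1!
= 720 - 600 + 240 - 60 + 10 - 1
= 309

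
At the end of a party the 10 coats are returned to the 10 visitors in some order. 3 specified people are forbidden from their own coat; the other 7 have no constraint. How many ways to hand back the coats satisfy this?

Inclusion-exclusion on the 3 forbidden self-matches:
Σ_{j=0}^{3} (-1)^j C(3,j)(10-j)!
= C(3,0)·10! - C(3,1)·9! + C(3,2)·8! - C(3,3)·7!
= 3628800 - 1088640 + 120960 - 5040
= 2656080

2656080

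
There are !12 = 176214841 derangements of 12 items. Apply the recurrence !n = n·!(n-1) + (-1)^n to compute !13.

!13 = 13·176214841 - 1 = 2290792932.

2290792932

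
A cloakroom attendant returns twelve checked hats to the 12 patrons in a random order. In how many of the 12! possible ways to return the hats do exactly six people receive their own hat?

244860

Choose which 6 of the 12 are fixed: C(12,6) = 924.
The remaining 6 must be deranged: !6 = 265.
Total: 924 × 265 = 244860.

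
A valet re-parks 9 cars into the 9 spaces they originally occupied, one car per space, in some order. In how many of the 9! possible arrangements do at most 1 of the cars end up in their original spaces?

266993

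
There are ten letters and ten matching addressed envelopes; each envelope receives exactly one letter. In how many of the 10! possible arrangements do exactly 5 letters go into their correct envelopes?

Choose which 5 of the 10 are fixed: C(10,5) = 252.
The other 5 form a derangement: !5 = 44.
Total: 252 × 44 = 11088.

11088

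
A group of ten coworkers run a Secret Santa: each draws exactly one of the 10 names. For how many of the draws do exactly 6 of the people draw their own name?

1890

Choose which 6 of the 10 are fixed: C(10,6) = 210.
The other 4 form a derangement: !4 = 9.
Total: 210 × 9 = 1890.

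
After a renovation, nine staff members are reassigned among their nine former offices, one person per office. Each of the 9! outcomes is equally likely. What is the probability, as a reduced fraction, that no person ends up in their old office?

Favorable outcomes: !9 = 133496.
Total outcomes: 9! = 362880.
Probability = 133496/362880 = 16687/45360.

16687/45360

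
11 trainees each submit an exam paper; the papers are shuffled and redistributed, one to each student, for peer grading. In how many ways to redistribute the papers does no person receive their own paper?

By inclusion-exclusion, !11 = Σ (-1)^k · 11!/k! for k=0..11
= 11! - 11!/1! + 11!/2! - 11!/3! + 11!/4! - 11!/5! + 11!/6! - 11!/7! + 11!/8! - 11!/9! + 11!/10! - 11!/11!
= 39916800 - 39916800 + 19958400 - 6652800 + 1663200 - 332640 + 55440 - 7920 + 990 - 110 + 11 - 1
= 14684570

14684570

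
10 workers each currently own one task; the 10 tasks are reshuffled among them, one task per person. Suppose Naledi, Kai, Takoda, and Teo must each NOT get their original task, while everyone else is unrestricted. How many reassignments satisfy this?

Let A_j be the event that the j-th constrained one is fixed. By inclusion-exclusion over the 4 events:
Σ_{j=0}^{4} (-1)^j C(4,j)(10-j)!
= C(4,0)·10! - C(4,1)·9! + C(4,2)·8! - C(4,3)·7! + C(4,4)·6!
= 3628800 - 1451520 + 241920 - 20160 + 720
= 2399760

2399760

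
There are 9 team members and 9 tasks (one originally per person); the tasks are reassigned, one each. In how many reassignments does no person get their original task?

133496

Use !n = n·!(n-1) + (-1)^n.
!9 = 9·14833 - 1 = 133496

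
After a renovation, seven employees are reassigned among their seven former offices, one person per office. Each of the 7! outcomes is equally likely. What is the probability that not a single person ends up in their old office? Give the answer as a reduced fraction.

Favorable outcomes: !7 = 1854.
Total outcomes: 7! = 5040.
Probability = 1854/5040 = 103/280.

103/280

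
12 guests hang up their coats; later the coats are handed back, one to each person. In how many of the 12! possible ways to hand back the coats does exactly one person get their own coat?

Choose which one of the 12 is fixed: C(12,1) = 12.
The remaining 11 must be deranged: !11 = 14684570.
Total: 12 × 14684570 = 176214840.

176214840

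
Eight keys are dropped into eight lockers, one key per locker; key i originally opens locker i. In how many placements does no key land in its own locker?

14833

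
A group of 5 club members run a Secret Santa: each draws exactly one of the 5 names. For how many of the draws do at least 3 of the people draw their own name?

11

Sum C(5,i)·!(5-i) for i = 3..5:
  i=3: C(5,3)·!2 = 10·1 = 10
  i=4: C(5,4)·!1 = 5·0 = 0
  i=5: C(5,5)·!0 = 1·1 = 1
Total = 11.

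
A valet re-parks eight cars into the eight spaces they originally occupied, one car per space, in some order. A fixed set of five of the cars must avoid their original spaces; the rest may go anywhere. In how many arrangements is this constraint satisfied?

21234

Inclusion-exclusion on the 5 forbidden self-matches:
Σ_{j=0}^{5} (-1)^j C(5,j)(8-j)!
= C(5,0)·8! - C(5,1)·7! + C(5,2)·6! - C(5,3)·5! + C(5,4)·4! - C(5,5)·3!
= 40320 - 25200 + 7200 - 1200 + 120 - 6
= 21234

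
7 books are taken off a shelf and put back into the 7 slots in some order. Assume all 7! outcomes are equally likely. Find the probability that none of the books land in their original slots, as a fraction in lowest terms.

Favorable outcomes: !7 = 1854.
Total outcomes: 7! = 5040.
Probability = 1854/5040 = 103/280.

103/280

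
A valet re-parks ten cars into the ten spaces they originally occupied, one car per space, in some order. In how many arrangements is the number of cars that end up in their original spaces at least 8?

Sum C(10,i)·!(10-i) for i = 8..10:
  i=8: C(10,8)·!2 = 45·1 = 45
  i=9: C(10,9)·!1 = 10·0 = 0
  i=10: C(10,10)·!0 = 1·1 = 1
Total = 46.

46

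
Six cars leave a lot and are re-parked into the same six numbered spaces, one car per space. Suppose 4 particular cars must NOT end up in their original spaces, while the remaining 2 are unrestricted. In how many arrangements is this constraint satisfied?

362

Let A_j be the event that the j-th constrained one is fixed. By inclusion-exclusion over the 4 events:
Σ_{j=0}^{4} (-1)^j C(4,j)(6-j)!
= C(4,0)·6! - C(4,1)·5! + C(4,2)·4! - C(4,3)·3! + C(4,4)·2!
= 720 - 480 + 144 - 24 + 2
= 362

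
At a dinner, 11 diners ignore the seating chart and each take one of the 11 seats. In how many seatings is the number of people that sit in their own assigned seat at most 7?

Sum C(11,i)·!(11-i) for i = 0..7:
  i=0: C(11,0)·!11 = 1·14684570 = 14684570
  i=1: C(11,1)·!10 = 11·1334961 = 14684571
  i=2: C(11,2)·!9 = 55·133496 = 7342280
  i=3: C(11,3)·!8 = 165·14833 = 2447445
  i=4: C(11,4)·!7 = 330·1854 = 611820
  i=5: C(11,5)·!6 = 462·265 = 122430
  i=6: C(11,6)·!5 = 462·44 = 20328
  i=7: C(11,7)·!4 = 330·9 = 2970
Total = 39916414.

39916414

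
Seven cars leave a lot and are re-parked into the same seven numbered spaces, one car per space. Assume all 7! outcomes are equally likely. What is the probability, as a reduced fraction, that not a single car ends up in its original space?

103/280

Favorable outcomes: !7 = 1854.
Total outcomes: 7! = 5040.
Probability = 1854/5040 = 103/280.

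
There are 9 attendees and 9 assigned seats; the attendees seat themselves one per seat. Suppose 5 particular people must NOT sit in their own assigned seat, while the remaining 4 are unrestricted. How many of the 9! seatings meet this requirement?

205056

Let A_j be the event that the j-th constrained one is fixed. By inclusion-exclusion over the 5 events:
Σ_{j=0}^{5} (-1)^j C(5,j)(9-j)!
= C(5,0)·9! - C(5,1)·8! + C(5,2)·7! - C(5,3)·6! + C(5,4)·5! - C(5,5)·4!
= 362880 - 201600 + 50400 - 7200 + 600 - 24
= 205056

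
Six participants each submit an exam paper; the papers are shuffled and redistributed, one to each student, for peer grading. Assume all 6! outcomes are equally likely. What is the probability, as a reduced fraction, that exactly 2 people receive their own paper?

3/16

Favorable outcomes: C(6,2)·!4 = 15·9 = 135.
Total outcomes: 6! = 720.
Probability = 135/720 = 3/16.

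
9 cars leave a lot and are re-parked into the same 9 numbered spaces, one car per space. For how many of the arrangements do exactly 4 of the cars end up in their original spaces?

Choose which 4 of the 9 are fixed: C(9,4) = 126.
The remaining 5 must be deranged: !5 = 44.
Total: 126 × 44 = 5544.

5544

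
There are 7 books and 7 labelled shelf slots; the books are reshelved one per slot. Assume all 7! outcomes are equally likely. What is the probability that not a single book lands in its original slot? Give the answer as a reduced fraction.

Favorable outcomes: !7 = 1854.
Total outcomes: 7! = 5040.
Probability = 1854/5040 = 103/280.

103/280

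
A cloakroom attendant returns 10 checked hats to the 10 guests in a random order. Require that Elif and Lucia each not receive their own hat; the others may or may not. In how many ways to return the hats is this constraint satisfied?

Let A_j be the event that the j-th constrained one is fixed. By inclusion-exclusion over the 2 events:
Σ_{j=0}^{2} (-1)^j C(2,j)(10-j)!
= C(2,0)·10! - C(2,1)·9! + C(2,2)·8!
= 3628800 - 725760 + 40320
= 2943360

2943360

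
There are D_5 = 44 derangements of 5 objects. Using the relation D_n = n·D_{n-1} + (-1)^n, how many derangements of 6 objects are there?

265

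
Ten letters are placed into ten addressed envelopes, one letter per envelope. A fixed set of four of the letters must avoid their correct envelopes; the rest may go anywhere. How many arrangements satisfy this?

2399760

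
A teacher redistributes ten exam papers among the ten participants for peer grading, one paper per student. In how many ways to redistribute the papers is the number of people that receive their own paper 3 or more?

Sum C(10,i)·!(10-i) for i = 3..10:
  i=3: C(10,3)·!7 = 120·1854 = 222480
  i=4: C(10,4)·!6 = 210·265 = 55650
  i=5: C(10,5)·!5 = 252·44 = 11088
  i=6: C(10,6)·!4 = 210·9 = 1890
  i=7: C(10,7)·!3 = 120·2 = 240
  i=8: C(10,8)·!2 = 45·1 = 45
  i=9: C(10,9)·!1 = 10·0 = 0
  i=10: C(10,10)·!0 = 1·1 = 1
Total = 291394.

291394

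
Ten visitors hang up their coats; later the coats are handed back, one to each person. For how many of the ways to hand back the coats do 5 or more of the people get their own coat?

Sum C(10,i)·!(10-i) for i = 5..10:
  i=5: C(10,5)·!5 = 252·44 = 11088
  i=6: C(10,6)·!4 = 210·9 = 1890
  i=7: C(10,7)·!3 = 120·2 = 240
  i=8: C(10,8)·!2 = 45·1 = 45
  i=9: C(10,9)·!1 = 10·0 = 0
  i=10: C(10,10)·!0 = 1·1 = 1
Total = 13264.

13264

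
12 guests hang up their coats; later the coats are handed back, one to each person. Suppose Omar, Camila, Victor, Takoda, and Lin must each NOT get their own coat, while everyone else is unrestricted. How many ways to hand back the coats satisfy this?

312273360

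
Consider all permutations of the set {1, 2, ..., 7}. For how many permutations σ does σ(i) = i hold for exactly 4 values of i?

70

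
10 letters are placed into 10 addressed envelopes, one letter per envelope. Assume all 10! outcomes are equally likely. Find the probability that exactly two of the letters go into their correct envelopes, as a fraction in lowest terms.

Favorable outcomes: C(10,2)·!8 = 45·14833 = 667485.
Total outcomes: 10! = 3628800.
Probability = 667485/3628800 = 2119/11520.

2119/11520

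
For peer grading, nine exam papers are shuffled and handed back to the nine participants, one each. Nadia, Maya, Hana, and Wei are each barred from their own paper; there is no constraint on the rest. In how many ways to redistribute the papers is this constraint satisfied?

229080

Inclusion-exclusion on the 4 forbidden self-matches:
Σ_{j=0}^{4} (-1)^j C(4,j)(9-j)!
= C(4,0)·9! - C(4,1)·8! + C(4,2)·7! - C(4,3)·6! + C(4,4)·5!
= 362880 - 161280 + 30240 - 2880 + 120
= 229080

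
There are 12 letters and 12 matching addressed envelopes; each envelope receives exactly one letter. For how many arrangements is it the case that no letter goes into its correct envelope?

!12 is the nearest integer to 12!/e.
12! = 479001600, and 479001600/e ≈ 176214840.93, so !12 = 176214841.

176214841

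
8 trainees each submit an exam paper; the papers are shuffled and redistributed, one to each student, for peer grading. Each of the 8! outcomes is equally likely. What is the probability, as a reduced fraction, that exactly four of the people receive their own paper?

1/64

Favorable outcomes: C(8,4)·!4 = 70·9 = 630.
Total outcomes: 8! = 40320.
Probability = 630/40320 = 1/64.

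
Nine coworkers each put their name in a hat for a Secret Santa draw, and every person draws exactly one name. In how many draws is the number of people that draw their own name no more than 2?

Sum C(9,i)·!(9-i) for i = 0..2:
  i=0: C(9,0)·!9 = 1·133496 = 133496
  i=1: C(9,1)·!8 = 9·14833 = 133497
  i=2: C(9,2)·!7 = 36·1854 = 66744
Total = 333737.

333737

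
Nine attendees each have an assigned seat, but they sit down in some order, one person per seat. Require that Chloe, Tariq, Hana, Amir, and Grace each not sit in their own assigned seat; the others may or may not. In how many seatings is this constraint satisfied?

Inclusion-exclusion on the 5 forbidden self-matches:
Σ_{j=0}^{5} (-1)^j C(5,j)(9-j)!
= C(5,0)·9! - C(5,1)·8! + C(5,2)·7! - C(5,3)·6! + C(5,4)·5! - C(5,5)·4!
= 362880 - 201600 + 50400 - 7200 + 600 - 24
= 205056

205056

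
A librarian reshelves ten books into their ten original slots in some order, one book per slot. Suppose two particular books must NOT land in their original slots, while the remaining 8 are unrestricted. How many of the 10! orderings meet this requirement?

2943360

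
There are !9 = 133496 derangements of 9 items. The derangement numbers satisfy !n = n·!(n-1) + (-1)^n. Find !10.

1334961

!10 = 10·133496 + 1 = 1334961.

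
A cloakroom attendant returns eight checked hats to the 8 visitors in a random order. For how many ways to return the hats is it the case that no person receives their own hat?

By inclusion-exclusion, !8 = Σ (-1)^k · 8!/k! for k=0..8
= 8! - 8!/1! + 8!/2! - 8!/3! + 8!/4! - 8!/5! + 8!/6! - 8!/7! + 8!/8!
= 40320 - 40320 + 20160 - 6720 + 1680 - 336 + 56 - 8 + 1
= 14833

14833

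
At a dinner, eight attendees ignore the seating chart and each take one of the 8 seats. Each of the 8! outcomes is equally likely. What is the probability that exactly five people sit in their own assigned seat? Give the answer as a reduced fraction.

1/360

Favorable outcomes: C(8,5)·!3 = 56·2 = 112.
Total outcomes: 8! = 40320.
Probability = 112/40320 = 1/360.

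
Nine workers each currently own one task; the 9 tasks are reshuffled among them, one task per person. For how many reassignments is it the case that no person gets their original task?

133496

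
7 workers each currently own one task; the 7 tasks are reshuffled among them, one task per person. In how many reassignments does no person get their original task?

By inclusion-exclusion, !7 = Σ (-1)^k · 7!/k! for k=0..7
= 7! - 7!/1! + 7!/2! - 7!/3! + 7!/4! - 7!/5! + 7!/6! - 7!/7!
= 5040 - 5040 + 2520 - 840 + 210 - 42 + 7 - 1
= 1854

1854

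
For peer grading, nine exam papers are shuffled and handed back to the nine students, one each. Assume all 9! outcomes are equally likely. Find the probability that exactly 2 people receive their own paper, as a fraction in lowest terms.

103/560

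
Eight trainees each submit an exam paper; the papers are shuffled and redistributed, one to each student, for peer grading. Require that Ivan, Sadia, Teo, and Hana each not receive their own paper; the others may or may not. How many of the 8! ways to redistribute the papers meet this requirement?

Let A_j be the event that the j-th constrained one is fixed. By inclusion-exclusion over the 4 events:
Σ_{j=0}^{4} (-1)^j C(4,j)(8-j)!
= C(4,0)·8! - C(4,1)·7! + C(4,2)·6! - C(4,3)·5! + C(4,4)·4!
= 40320 - 20160 + 4320 - 480 + 24
= 24024

24024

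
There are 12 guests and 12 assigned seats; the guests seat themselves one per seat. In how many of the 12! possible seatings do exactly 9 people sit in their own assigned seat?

440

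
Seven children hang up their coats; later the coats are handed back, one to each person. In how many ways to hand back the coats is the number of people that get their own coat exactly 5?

Choose which 5 of the 7 are fixed: C(7,5) = 21.
The other 2 form a derangement: !2 = 1.
Total: 21 × 1 = 21.

21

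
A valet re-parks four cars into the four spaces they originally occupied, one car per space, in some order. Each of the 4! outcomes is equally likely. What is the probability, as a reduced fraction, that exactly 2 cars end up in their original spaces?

1/4

Favorable outcomes: C(4,2)·!2 = 6·1 = 6.
Total outcomes: 4! = 24.
Probability = 6/24 = 1/4.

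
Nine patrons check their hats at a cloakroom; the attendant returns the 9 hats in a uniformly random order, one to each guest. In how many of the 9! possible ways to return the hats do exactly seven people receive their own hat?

36

Pick the 7 fixed positions: C(9,7) = 36 ways.
The other 2 form a derangement: !2 = 1.
Total: 36 × 1 = 36.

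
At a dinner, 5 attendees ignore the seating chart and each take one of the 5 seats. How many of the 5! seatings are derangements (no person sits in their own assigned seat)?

!5 = 5! · Σ_{k=0}^{5} (-1)^k/k!
= 5! - 5!/1! + 5!/2! - 5!/3! + 5!/4! - 5!/5!
= 120 - 120 + 60 - 20 + 5 - 1
= 44

44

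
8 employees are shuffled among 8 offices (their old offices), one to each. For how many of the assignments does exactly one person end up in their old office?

Choose which one of the 8 is fixed: C(8,1) = 8.
The other 7 form a derangement: !7 = 1854.
Total: 8 × 1854 = 14832.

14832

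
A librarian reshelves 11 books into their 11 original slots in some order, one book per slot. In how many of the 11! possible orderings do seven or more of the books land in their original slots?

3356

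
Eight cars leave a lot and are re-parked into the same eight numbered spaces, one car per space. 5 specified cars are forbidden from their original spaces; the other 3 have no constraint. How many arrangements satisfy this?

21234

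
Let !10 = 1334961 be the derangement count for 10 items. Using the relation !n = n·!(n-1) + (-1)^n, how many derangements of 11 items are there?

!11 = 11·1334961 - 1 = 14684570.

14684570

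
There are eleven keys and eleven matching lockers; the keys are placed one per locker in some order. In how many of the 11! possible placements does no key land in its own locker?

By inclusion-exclusion, !11 = Σ (-1)^k · 11!/k! for k=0..11
= 11! - 11!/1! + 11!/2! - 11!/3! + 11!/4! - 11!/5! + 11!/6! - 11!/7! + 11!/8! - 11!/9! + 11!/10! - 11!/11!
= 39916800 - 39916800 + 19958400 - 6652800 + 1663200 - 332640 + 55440 - 7920 + 990 - 110 + 11 - 1
= 14684570

14684570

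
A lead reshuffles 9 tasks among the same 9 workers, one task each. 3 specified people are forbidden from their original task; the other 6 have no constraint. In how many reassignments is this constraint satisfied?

256320

Let A_j be the event that the j-th constrained one is fixed. By inclusion-exclusion over the 3 events:
Σ_{j=0}^{3} (-1)^j C(3,j)(9-j)!
= C(3,0)·9! - C(3,1)·8! + C(3,2)·7! - C(3,3)·6!
= 362880 - 120960 + 15120 - 720
= 256320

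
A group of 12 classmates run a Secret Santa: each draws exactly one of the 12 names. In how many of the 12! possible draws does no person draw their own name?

176214841

The number of derangements of 12 is !12 = Σ_{k=0}^{12} (-1)^k·12!/k!
= 12! - 12!/1! + 12!/2! - 12!/3! + 12!/4! - 12!/5! + 12!/6! - 12!/7! + 12!/8! - 12!/9! + 12!/10! - 12!/11! + 12!/12!
= 479001600 - 479001600 + 239500800 - 79833600 + 19958400 - 3991680 + 665280 - 95040 + 11880 - 1320 + 132 - 12 + 1
= 176214841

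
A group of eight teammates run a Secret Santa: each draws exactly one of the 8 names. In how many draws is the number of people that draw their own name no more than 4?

# with exactly i fixed is C(8,i)·!(8-i); sum over i=0..4:
  i=0: C(8,0)·!8 = 1·14833 = 14833
  i=1: C(8,1)·!7 = 8·1854 = 14832
  i=2: C(8,2)·!6 = 28·265 = 7420
  i=3: C(8,3)·!5 = 56·44 = 2464
  i=4: C(8,4)·!4 = 70·9 = 630
Total = 40179.

40179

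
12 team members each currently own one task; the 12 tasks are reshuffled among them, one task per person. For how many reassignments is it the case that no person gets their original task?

176214841

The subfactorial !12 = [12!/e] (nearest integer).
12! = 479001600, and 479001600/e ≈ 176214840.93, so !12 = 176214841.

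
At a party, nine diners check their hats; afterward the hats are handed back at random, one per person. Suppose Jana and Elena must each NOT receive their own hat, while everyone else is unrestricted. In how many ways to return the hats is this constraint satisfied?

287280

Inclusion-exclusion on the 2 forbidden self-matches:
Σ_{j=0}^{2} (-1)^j C(2,j)(9-j)!
= C(2,0)·9! - C(2,1)·8! + C(2,2)·7!
= 362880 - 80640 + 5040
= 287280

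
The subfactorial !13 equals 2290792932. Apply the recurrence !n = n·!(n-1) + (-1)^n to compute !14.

!14 = 14·2290792932 + 1 = 32071101049.

32071101049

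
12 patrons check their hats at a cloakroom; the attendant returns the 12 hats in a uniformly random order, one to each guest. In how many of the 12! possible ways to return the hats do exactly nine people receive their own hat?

Pick the 9 fixed positions: C(12,9) = 220 ways.
The other 3 form a derangement: !3 = 2.
Total: 220 × 2 = 440.

440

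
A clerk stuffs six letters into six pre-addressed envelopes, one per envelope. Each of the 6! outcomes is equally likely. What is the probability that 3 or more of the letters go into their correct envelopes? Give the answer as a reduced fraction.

Favorable outcomes: Σ_{i≥3} C(6,i)·!(6-i) = 20·2 + 15·1 + 6·0 + 1·1 = 56.
Total outcomes: 6! = 720.
Probability = 56/720 = 7/90.

7/90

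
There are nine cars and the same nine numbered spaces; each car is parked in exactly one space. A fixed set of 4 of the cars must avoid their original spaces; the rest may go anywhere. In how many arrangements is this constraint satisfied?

229080

Let A_j be the event that the j-th constrained one is fixed. By inclusion-exclusion over the 4 events:
Σ_{j=0}^{4} (-1)^j C(4,j)(9-j)!
= C(4,0)·9! - C(4,1)·8! + C(4,2)·7! - C(4,3)·6! + C(4,4)·5!
= 362880 - 161280 + 30240 - 2880 + 120
= 229080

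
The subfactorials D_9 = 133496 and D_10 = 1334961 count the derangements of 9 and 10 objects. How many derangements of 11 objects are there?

14684570

D_11 = (11-1)·(D_10 + D_9) = 10·(1334961 + 133496) = 10·1468457 = 14684570.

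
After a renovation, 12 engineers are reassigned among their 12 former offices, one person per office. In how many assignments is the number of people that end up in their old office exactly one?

Pick the single fixed position: C(12,1) = 12 ways.
The remaining 11 must be deranged: !11 = 14684570.
Total: 12 × 14684570 = 176214840.

176214840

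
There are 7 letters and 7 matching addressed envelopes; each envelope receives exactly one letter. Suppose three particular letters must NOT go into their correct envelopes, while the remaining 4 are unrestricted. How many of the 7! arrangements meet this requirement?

3216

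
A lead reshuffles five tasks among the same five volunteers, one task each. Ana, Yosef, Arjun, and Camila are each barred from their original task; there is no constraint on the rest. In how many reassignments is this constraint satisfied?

53

Inclusion-exclusion on the 4 forbidden self-matches:
Σ_{j=0}^{4} (-1)^j C(4,j)(5-j)!
= C(4,0)·5! - C(4,1)·4! + C(4,2)·3! - C(4,3)·2! + C(4,4)·1!
= 120 - 96 + 36 - 8 + 1
= 53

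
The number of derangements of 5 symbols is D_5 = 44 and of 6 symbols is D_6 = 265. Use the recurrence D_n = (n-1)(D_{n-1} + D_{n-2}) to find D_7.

D_7 = (7-1)·(D_6 + D_5) = 6·(265 + 44) = 6·309 = 1854.

1854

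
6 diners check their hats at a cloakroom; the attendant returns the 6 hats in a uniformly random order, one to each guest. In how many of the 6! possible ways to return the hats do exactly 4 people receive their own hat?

15

Pick the 4 fixed positions: C(6,4) = 15 ways.
The other 2 form a derangement: !2 = 1.
Total: 15 × 1 = 15.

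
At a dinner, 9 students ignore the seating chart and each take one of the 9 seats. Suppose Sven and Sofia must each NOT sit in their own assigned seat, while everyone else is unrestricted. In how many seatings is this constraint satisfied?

Inclusion-exclusion on the 2 forbidden self-matches:
Σ_{j=0}^{2} (-1)^j C(2,j)(9-j)!
= C(2,0)·9! - C(2,1)·8! + C(2,2)·7!
= 362880 - 80640 + 5040
= 287280

287280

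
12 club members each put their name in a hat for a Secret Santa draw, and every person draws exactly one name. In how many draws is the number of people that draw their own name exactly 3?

29369120

Pick the 3 fixed positions: C(12,3) = 220 ways.
The other 9 form a derangement: !9 = 133496.
Total: 220 × 133496 = 29369120.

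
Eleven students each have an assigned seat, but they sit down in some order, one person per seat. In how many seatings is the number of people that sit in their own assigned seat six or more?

# with exactly i fixed is C(11,i)·!(11-i); sum over i=6..11:
  i=6: C(11,6)·!5 = 462·44 = 20328
  i=7: C(11,7)·!4 = 330·9 = 2970
  i=8: C(11,8)·!3 = 165·2 = 330
  i=9: C(11,9)·!2 = 55·1 = 55
  i=10: C(11,10)·!1 = 11·0 = 0
  i=11: C(11,11)·!0 = 1·1 = 1
Total = 23684.

23684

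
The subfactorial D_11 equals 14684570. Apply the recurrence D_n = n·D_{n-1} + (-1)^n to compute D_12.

D_12 = 12·14684570 + 1 = 176214841.

176214841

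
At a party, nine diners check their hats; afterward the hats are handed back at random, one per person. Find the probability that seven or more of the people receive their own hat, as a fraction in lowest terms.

Favorable outcomes: Σ_{i≥7} C(9,i)·!(9-i) = 36·1 + 9·0 + 1·1 = 37.
Total outcomes: 9! = 362880.
Probability = 37/362880 = 37/362880.

37/362880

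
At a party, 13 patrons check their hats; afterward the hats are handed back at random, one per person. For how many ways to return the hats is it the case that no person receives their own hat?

By inclusion-exclusion, !13 = Σ (-1)^k · 13!/k! for k=0..13
= 13! - 13!/1! + 13!/2! - 13!/3! + 13!/4! - 13!/5! + 13!/6! - 13!/7! + 13!/8! - 13!/9! + 13!/10! - 13!/11! + 13!/12! - 13!/13!
= 6227020800 - 6227020800 + 3113510400 - 1037836800 + 259459200 - 51891840 + 8648640 - 1235520 + 154440 - 17160 + 1716 - 156 + 13 - 1
= 2290792932

2290792932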